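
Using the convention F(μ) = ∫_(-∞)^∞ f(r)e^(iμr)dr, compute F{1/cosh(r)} pi/cosh(pi*μ/2)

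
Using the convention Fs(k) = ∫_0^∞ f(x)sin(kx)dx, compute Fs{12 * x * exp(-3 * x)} 72 * k/(k^2+9)^2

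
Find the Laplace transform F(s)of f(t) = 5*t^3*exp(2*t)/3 10/(s - 2)^4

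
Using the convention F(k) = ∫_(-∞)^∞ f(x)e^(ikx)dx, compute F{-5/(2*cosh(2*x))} -5*pi/(4*cosh(pi*k/4))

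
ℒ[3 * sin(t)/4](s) 3/(4 * (s^2 + 1))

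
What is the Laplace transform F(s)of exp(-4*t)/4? 1/(4*(s+4))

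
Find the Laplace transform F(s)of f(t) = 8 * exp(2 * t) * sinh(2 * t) 16/(s * (s - 4))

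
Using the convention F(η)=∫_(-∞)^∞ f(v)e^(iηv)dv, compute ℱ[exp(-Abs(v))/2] 1/(η^2 + 1)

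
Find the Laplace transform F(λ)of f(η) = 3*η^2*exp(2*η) 6/(λ - 2)^3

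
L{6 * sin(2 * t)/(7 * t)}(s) 6 * atan(2/s)/7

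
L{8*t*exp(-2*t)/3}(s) 8/(3*(s + 2)^2)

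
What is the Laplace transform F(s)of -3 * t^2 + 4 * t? 4/s^2 - 6/s^3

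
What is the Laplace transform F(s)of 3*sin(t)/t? 3*atan(1/s)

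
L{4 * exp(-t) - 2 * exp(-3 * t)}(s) 4/(s+1) - 2/(s+3)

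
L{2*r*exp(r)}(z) 2/(z - 1)^2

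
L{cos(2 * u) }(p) p/(p^2 + 4) 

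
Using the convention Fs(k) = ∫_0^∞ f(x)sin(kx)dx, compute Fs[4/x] 2*pi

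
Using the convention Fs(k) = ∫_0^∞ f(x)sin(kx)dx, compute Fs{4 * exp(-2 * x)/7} 4 * k/(7 * (k^2 + 4))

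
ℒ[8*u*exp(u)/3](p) 8/(3*(p - 1)^2)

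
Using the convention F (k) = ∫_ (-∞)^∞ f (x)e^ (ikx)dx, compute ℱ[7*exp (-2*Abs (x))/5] 28/ (5*(k^2+4))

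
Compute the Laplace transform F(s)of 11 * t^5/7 1320/(7 * s^6)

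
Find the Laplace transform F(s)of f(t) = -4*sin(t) -4/(s^2 + 1)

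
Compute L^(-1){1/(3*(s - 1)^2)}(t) t*exp(t)/3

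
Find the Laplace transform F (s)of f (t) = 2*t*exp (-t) 2/ (s + 1)^2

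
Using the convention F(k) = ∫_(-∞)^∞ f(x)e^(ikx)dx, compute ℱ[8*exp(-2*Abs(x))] 32/(k^2 + 4)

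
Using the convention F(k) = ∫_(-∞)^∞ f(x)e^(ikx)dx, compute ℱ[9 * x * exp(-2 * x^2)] 9 * sqrt(2) * I * sqrt(pi) * k * exp(-k^2/8)/8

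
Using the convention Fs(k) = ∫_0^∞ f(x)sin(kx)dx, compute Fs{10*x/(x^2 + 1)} 5*pi*exp(-k)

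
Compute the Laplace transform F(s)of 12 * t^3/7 72/(7 * s^4)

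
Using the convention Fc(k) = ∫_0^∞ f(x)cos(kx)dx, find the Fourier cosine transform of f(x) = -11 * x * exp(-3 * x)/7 11 * (k^2 - 9)/(7 * (k^2 + 9)^2)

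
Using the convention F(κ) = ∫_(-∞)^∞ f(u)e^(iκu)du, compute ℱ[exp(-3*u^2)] sqrt(3)*sqrt(pi)*exp(-κ^2/12)/3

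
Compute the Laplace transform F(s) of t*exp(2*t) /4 1/(4*(s - 2) ^2) 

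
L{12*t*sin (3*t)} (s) 72*s/ (s^2 + 9)^2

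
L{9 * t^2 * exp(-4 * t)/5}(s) 18/(5 * (s + 4)^3)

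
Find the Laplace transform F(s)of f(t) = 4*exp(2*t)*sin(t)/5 4/(5*((s - 2)^2 + 1))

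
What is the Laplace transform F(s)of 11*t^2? 22/s^3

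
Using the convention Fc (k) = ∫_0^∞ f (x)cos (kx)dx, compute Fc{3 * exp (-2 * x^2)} 3 * sqrt (2) * sqrt (pi) * exp (-k^2/8)/4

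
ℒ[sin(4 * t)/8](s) 1/(2 * (s^2 + 16))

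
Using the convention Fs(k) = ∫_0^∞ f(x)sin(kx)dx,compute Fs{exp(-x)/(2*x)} atan(k)/2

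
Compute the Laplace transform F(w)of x w^(-2)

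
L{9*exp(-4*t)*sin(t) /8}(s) 9/(8*((s + 4) ^2 + 1) ) 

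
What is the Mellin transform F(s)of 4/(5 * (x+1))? 4 * pi * csc(pi * s)/5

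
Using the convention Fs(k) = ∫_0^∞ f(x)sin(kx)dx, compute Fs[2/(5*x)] pi/5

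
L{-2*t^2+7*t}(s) 7/s^2-4/s^3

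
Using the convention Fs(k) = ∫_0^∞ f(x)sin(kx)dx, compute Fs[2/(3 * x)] pi/3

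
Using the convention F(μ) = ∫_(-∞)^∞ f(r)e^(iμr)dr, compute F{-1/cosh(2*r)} -pi/(2*cosh(pi*μ/4))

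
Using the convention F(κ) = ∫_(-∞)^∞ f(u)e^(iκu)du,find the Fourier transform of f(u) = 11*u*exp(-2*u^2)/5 11*sqrt(2)*I*sqrt(pi)*κ*exp(-κ^2/8)/40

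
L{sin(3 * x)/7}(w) 3/(7 * (w^2+9))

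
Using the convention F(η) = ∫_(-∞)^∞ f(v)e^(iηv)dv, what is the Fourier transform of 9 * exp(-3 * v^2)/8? 3 * sqrt(3) * sqrt(pi) * exp(-η^2/12)/8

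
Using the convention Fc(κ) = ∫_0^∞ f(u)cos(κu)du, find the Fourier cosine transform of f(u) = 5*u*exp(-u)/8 5*(1 - κ^2)/(8*(κ^2 + 1)^2)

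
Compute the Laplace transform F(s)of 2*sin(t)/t 2*atan(1/s)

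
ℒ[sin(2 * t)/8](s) 1/(4 * (s^2 + 4))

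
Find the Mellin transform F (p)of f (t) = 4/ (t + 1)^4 2 * gamma (p) * gamma (4 - p)/3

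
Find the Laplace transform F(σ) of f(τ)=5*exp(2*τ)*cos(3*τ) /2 5*(σ - 2) /(2*((σ - 2) ^2 + 9) ) 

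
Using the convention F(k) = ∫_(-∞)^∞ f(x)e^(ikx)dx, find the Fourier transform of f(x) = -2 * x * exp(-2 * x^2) -sqrt(2) * I * sqrt(pi) * k * exp(-k^2/8)/4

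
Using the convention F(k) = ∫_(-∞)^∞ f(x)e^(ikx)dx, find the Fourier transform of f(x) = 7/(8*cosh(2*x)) 7*pi/(16*cosh(pi*k/4))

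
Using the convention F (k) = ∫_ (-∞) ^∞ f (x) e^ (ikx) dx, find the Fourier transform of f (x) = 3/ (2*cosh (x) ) 3*pi/ (2*cosh (pi*k/2) ) 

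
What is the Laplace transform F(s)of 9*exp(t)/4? 9/(4*(s - 1))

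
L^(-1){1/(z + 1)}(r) exp(-r)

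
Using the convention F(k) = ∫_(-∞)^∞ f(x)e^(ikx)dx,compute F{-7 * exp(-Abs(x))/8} -7/(4 * k^2 + 4)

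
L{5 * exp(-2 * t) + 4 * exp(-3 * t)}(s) 4/(s + 3) + 5/(s + 2)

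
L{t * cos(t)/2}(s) (s^2 - 1)/(2 * (s^2 + 1)^2)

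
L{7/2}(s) 7/(2 * s)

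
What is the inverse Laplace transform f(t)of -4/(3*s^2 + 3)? -4*sin(t)/3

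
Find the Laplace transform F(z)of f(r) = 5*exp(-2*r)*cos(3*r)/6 5*(z + 2)/(6*((z + 2)^2 + 9))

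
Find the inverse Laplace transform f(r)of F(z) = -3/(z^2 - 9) -sinh(3*r)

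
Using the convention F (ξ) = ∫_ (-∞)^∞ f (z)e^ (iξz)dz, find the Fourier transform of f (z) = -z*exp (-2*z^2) -sqrt (2)*I*sqrt (pi)*ξ*exp (-ξ^2/8)/8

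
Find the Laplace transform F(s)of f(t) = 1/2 1/(2*s)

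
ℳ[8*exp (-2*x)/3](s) 2^ (3 - s)*gamma (s)/3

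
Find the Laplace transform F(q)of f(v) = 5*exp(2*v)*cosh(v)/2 5*(q - 2)/(2*((q - 2)^2 - 1))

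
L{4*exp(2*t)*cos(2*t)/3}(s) 4*(s - 2)/(3*((s - 2)^2 + 4))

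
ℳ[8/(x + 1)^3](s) 4 * pi * (s - 2) * (s - 1)/sin(pi * s)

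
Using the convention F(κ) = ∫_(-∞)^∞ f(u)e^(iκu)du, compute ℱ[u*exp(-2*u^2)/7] sqrt(2)*I*sqrt(pi)*κ*exp(-κ^2/8)/56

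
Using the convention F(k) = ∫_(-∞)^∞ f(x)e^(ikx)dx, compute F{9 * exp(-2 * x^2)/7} 9 * sqrt(2) * sqrt(pi) * exp(-k^2/8)/14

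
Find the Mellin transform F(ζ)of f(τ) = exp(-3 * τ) gamma(ζ)/3^ζ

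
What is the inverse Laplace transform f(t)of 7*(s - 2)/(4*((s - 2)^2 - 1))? 7*exp(2*t)*cosh(t)/4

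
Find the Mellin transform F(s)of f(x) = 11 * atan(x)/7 -11 * pi * sec(pi * s/2)/(14 * s)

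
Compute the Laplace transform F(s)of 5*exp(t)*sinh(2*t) 10/((s - 1)^2 - 4)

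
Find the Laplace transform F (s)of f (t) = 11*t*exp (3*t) 11/ (s - 3)^2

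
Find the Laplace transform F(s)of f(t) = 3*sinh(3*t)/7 9/(7*(s^2 - 9))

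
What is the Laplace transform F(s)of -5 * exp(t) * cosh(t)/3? 5 * (1 - s)/(3 * s * (s - 2))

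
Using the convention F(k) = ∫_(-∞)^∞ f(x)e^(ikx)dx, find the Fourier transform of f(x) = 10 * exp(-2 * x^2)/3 5 * sqrt(2) * sqrt(pi) * exp(-k^2/8)/3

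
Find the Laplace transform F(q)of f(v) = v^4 24/q^5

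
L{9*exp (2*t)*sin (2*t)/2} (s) 9/ ( (s - 2)^2 + 4)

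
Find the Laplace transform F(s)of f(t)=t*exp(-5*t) (s + 5)^(-2)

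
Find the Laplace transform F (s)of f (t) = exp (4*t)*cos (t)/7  (s - 4)/ (7*( (s - 4)^2 + 1))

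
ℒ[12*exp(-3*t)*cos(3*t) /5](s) 12*(s + 3) /(5*((s + 3) ^2 + 9) ) 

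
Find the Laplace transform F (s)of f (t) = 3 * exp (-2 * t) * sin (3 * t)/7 9/ (7 * ( (s + 2)^2 + 9))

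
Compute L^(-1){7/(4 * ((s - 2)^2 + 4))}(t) 7 * exp(2 * t) * sin(2 * t)/8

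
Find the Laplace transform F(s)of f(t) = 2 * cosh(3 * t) 2 * s/(s^2 - 9)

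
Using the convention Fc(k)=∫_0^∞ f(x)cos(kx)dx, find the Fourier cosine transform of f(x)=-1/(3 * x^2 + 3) -pi * exp(-k)/6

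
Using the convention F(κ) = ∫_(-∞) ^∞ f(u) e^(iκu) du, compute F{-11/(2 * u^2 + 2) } -11 * pi * exp(-Abs(κ) ) /2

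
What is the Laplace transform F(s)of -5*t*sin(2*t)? -20*s/(s^2 + 4)^2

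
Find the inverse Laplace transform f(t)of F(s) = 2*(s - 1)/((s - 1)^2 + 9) 2*exp(t)*cos(3*t)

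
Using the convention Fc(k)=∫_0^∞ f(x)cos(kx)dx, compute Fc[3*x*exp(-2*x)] 3*(4 - k^2)/(k^2 + 4)^2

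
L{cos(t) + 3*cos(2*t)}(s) s/(s^2 + 1) + 3*s/(s^2 + 4)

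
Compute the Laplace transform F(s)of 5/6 5/(6 * s)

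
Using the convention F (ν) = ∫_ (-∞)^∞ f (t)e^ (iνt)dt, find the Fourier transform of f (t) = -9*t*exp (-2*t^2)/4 -9*sqrt (2)*I*sqrt (pi)*ν*exp (-ν^2/8)/32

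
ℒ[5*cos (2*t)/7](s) 5*s/ (7*(s^2 + 4))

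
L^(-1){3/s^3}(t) 3 * t^2/2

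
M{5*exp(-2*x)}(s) 5*gamma(s)/2^s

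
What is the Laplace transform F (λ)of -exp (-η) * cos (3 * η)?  (-λ - 1)/ ( (λ+1)^2+9)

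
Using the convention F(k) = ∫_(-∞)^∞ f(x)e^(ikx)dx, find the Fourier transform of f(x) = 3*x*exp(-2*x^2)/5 3*sqrt(2)*I*sqrt(pi)*k*exp(-k^2/8)/40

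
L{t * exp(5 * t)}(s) (s - 5)^(-2)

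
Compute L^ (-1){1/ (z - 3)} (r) exp (3*r)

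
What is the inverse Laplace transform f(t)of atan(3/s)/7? sin(3 * t)/(7 * t)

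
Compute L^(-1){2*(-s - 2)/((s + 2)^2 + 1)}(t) -2*exp(-2*t)*cos(t)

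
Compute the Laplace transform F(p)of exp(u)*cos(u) (p - 1)/((p - 1)^2 + 1)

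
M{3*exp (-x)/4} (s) 3*gamma (s)/4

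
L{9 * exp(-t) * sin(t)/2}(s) 9/(2 * ((s + 1)^2 + 1))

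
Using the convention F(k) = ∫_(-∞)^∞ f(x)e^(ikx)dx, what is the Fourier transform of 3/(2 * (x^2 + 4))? 3 * pi * exp(-2 * Abs(k))/4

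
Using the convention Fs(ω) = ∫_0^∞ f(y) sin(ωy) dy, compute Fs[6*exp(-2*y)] 6*ω/(ω^2 + 4) 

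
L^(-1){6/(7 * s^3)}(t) 3 * t^2/7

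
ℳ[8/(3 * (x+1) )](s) 8 * pi * csc(pi * s) /3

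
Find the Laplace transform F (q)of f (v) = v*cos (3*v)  (q^2 - 9)/ (q^2 + 9)^2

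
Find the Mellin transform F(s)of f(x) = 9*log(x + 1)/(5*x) -9*pi*csc(pi*s)/(5*s - 5)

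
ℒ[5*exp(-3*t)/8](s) 5/(8*(s + 3))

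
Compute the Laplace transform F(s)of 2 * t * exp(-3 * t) 2/(s + 3)^2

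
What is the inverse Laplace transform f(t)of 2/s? 2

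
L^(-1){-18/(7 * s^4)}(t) -3 * t^3/7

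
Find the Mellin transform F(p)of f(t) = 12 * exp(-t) 12 * gamma(p)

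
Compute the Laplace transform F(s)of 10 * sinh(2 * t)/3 20/(3 * (s^2 - 4))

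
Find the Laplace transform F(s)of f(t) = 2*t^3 12/s^4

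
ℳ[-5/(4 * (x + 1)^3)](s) -5 * pi * (s - 2) * (s - 1)/(8 * sin(pi * s))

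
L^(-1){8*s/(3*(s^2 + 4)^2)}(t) 2*t*sin(2*t)/3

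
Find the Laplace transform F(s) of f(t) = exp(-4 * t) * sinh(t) 1/((s + 4) ^2-1) 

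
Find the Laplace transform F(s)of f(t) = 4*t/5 4/(5*s^2)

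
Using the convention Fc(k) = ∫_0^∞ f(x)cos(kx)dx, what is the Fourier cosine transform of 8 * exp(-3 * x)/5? 24/(5 * (k^2 + 9))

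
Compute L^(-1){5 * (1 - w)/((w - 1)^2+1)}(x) -5 * exp(x) * cos(x)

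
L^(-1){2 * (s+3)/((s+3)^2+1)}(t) 2 * exp(-3 * t) * cos(t)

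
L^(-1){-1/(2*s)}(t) -1/2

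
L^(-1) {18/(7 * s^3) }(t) 9 * t^2/7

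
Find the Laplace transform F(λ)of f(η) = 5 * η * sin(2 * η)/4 5 * λ/(λ^2 + 4)^2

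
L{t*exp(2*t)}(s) (s - 2)^(-2)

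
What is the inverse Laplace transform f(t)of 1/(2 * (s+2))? exp(-2 * t)/2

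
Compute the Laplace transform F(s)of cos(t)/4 s/(4*(s^2+1))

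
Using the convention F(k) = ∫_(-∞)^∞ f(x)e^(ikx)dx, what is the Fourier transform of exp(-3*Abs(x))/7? 6/(7*(k^2+9))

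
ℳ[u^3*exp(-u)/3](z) gamma(z + 3)/3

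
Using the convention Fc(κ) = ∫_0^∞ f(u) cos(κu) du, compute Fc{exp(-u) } 1/(κ^2 + 1) 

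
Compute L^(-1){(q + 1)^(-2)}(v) v*exp(-v)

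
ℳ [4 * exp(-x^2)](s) 2 * gamma(s/2)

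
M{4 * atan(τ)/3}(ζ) -2 * pi * sec(pi * ζ/2)/(3 * ζ)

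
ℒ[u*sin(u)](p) 2*p/(p^2 + 1)^2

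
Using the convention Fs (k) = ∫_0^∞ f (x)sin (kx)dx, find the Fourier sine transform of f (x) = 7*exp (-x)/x 7*atan (k)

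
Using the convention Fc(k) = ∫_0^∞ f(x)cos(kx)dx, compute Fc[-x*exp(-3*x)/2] (k^2 - 9)/(2*(k^2+9)^2)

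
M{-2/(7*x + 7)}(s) -2*pi*csc(pi*s)/7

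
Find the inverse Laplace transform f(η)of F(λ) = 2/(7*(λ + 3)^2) 2*η*exp(-3*η)/7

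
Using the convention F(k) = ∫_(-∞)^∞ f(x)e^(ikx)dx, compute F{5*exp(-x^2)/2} 5*sqrt(pi)*exp(-k^2/4)/2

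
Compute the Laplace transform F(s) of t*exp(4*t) (s - 4) ^(-2) 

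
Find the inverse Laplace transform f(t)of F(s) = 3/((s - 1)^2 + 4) 3*exp(t)*sin(2*t)/2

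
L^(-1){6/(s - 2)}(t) 6 * exp(2 * t)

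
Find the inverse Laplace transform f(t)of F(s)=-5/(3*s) -5/3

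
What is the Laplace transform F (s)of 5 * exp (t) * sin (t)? 5/ ( (s - 1)^2 + 1)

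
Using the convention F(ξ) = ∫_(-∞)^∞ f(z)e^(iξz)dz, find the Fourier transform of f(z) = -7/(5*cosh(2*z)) -7*pi/(10*cosh(pi*ξ/4))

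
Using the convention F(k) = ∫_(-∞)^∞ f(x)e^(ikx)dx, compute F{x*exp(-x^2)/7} I*sqrt(pi)*k*exp(-k^2/4)/14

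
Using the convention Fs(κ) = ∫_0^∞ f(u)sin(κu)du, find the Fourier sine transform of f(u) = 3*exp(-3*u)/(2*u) 3*atan(κ/3)/2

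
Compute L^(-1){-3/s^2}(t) -3 * t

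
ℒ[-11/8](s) -11/ (8*s) 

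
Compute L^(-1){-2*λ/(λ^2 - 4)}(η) -2*cosh(2*η)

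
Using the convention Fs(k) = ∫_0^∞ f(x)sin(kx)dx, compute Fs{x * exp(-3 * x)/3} 2 * k/(k^2 + 9)^2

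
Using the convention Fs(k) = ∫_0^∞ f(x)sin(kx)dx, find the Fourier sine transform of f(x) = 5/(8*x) 5*pi/16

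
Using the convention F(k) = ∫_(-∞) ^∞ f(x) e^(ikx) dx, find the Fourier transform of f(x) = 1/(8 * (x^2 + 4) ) pi * exp(-2 * Abs(k) ) /16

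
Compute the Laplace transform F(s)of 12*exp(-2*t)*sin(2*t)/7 24/(7*((s + 2)^2 + 4))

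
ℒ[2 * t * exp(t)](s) 2/(s - 1)^2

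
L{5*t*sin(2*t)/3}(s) 20*s/(3*(s^2 + 4)^2)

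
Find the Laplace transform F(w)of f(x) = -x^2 -2/w^3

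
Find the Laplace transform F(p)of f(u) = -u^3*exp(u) -6/(p - 1)^4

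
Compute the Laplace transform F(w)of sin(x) 1/(w^2+1)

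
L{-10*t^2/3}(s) -20/(3*s^3)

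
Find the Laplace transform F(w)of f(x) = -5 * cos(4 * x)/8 -5 * w/(8 * w^2 + 128)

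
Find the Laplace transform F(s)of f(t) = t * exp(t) (s - 1)^(-2)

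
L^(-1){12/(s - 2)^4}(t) 2 * t^3 * exp(2 * t)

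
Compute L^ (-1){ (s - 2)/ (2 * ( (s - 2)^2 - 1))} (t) exp (2 * t) * cosh (t)/2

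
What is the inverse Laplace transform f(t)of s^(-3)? t^2/2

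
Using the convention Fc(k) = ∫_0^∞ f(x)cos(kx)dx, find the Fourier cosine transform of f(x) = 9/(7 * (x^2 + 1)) 9 * pi * exp(-k)/14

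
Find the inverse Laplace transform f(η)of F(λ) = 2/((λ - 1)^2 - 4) exp(η) * sinh(2 * η)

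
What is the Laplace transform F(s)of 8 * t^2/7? 16/(7 * s^3)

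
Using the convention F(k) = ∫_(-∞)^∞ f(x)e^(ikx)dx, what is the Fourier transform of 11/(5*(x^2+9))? 11*pi*exp(-3*Abs(k))/15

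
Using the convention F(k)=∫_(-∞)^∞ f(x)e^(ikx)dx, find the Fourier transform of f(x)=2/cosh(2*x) pi/cosh(pi*k/4)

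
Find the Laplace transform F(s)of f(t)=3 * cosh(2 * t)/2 3 * s/(2 * (s^2 - 4))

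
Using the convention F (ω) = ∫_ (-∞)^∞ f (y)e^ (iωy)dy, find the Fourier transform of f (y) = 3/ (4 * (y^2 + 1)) 3 * pi * exp (-Abs (ω))/4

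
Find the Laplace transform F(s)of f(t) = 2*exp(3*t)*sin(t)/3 2/(3*((s - 3)^2 + 1))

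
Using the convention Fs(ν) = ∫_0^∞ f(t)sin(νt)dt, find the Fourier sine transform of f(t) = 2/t pi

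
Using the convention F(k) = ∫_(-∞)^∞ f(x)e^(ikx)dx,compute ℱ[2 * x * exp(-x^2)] I * sqrt(pi) * k * exp(-k^2/4)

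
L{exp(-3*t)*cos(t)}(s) (s + 3)/((s + 3)^2 + 1)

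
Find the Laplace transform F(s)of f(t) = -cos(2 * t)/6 -s/(6 * s^2 + 24)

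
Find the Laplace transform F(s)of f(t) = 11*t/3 11/(3*s^2)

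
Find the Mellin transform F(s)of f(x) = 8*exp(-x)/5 8*gamma(s)/5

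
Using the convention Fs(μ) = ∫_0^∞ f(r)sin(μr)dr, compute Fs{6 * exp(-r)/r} 6 * atan(μ)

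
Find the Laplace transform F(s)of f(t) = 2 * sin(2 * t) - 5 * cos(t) 4/(s^2 + 4) - 5 * s/(s^2 + 1)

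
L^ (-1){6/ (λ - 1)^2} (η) 6 * η * exp (η)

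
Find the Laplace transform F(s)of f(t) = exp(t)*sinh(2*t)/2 1/((s - 1)^2 - 4)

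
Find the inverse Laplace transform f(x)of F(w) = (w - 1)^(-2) x * exp(x)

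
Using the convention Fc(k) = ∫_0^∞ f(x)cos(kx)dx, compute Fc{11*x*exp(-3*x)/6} 11*(9 - k^2)/(6*(k^2 + 9)^2)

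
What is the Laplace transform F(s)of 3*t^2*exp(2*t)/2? 3/(s - 2)^3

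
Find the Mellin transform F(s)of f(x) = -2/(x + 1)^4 pi*(s - 3)*(s - 2)*(s - 1)/(3*sin(pi*s))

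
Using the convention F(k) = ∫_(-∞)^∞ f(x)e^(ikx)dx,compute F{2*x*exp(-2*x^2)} sqrt(2)*I*sqrt(pi)*k*exp(-k^2/8)/4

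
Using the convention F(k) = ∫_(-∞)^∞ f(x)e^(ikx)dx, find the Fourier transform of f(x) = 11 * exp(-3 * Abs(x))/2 33/(k^2 + 9)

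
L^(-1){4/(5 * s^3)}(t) 2 * t^2/5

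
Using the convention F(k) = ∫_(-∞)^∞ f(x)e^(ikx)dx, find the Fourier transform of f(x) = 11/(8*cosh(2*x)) 11*pi/(16*cosh(pi*k/4))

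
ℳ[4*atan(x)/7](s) -2*pi*sec(pi*s/2)/(7*s)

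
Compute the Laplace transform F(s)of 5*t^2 10/s^3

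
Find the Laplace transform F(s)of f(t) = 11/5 11/(5*s)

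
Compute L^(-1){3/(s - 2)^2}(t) 3*t*exp(2*t)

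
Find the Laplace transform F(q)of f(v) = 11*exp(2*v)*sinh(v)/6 11/(6*((q - 2)^2 - 1))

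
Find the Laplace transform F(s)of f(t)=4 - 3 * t 4/s - 3/s^2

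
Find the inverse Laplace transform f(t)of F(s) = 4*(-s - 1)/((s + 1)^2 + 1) -4*exp(-t)*cos(t)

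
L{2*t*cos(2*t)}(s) 2*(s^2-4)/(s^2+4)^2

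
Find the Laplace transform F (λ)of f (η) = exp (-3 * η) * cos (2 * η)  (λ + 3)/ ( (λ + 3)^2 + 4)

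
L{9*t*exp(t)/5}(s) 9/(5*(s - 1)^2)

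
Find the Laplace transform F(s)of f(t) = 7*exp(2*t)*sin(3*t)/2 21/(2*((s - 2)^2 + 9))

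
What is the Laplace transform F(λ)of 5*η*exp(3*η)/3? 5/(3*(λ - 3)^2)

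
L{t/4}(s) 1/(4*s^2) 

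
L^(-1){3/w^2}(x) 3*x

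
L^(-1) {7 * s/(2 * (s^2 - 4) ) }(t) 7 * cosh(2 * t) /2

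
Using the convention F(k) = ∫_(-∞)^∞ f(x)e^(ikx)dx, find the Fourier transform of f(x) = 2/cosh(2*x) pi/cosh(pi*k/4)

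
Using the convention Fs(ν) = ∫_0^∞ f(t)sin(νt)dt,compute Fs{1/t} pi/2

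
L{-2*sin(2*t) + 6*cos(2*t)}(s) 6*s/(s^2 + 4) - 4/(s^2 + 4)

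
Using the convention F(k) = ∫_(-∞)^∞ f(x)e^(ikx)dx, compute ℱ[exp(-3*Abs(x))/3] 2/(k^2 + 9)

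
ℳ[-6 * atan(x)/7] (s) 3 * pi * sec(pi * s/2)/(7 * s)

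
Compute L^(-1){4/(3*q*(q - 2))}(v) 4*exp(v)*sinh(v)/3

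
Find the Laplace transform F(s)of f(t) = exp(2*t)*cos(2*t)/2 (s - 2)/(2*((s - 2)^2+4))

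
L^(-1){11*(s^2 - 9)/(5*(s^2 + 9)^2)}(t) 11*t*cos(3*t)/5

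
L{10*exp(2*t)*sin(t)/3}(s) 10/(3*((s - 2)^2 + 1))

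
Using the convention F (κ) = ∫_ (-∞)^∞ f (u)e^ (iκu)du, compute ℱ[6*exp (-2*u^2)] 3*sqrt (2)*sqrt (pi)*exp (-κ^2/8)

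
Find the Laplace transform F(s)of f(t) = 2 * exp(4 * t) 2/(s - 4)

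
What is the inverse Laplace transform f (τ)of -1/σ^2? -τ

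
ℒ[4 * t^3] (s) 24/s^4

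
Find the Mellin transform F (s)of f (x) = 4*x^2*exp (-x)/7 4*gamma (s + 2)/7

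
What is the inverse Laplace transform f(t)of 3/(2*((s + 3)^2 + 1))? 3*exp(-3*t)*sin(t)/2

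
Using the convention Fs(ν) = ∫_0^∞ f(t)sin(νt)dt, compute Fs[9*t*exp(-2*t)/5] 36*ν/(5*(ν^2+4)^2)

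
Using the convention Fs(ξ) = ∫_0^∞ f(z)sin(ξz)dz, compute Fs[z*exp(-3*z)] 6*ξ/(ξ^2 + 9)^2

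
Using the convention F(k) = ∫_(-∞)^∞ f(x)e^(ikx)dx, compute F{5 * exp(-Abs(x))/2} 5/(k^2 + 1)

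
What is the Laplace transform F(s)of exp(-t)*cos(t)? (s + 1)/((s + 1)^2 + 1)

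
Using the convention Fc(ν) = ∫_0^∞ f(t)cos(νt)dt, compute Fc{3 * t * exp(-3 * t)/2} 3 * (9 - ν^2)/(2 * (ν^2 + 9)^2)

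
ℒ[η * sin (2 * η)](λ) 4 * λ/ (λ^2 + 4) ^2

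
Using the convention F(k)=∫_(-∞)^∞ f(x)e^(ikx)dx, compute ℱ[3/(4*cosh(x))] 3*pi/(4*cosh(pi*k/2))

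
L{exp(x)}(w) 1/(w - 1)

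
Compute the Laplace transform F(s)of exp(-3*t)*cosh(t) (s+3)/((s+3)^2 - 1)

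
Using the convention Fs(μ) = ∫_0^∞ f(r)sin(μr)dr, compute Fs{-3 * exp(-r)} -3 * μ/(μ^2 + 1)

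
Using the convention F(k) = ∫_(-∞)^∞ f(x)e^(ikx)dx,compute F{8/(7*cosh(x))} 8*pi/(7*cosh(pi*k/2))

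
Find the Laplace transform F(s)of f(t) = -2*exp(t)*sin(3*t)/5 -6/(5*(s - 1)^2 + 45)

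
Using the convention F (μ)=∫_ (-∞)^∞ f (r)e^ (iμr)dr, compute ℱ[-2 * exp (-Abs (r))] -4/ (μ^2 + 1)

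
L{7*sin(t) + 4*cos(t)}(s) 7/(s^2 + 1) + 4*s/(s^2 + 1)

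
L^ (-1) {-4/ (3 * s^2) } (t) -4 * t/3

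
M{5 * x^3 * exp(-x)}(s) 5 * gamma(s + 3)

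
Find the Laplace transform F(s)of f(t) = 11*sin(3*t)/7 33/(7*(s^2 + 9))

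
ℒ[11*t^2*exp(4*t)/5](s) 22/(5*(s - 4)^3)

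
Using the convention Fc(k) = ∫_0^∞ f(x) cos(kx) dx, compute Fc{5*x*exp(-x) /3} 5*(1 - k^2) /(3*(k^2 + 1) ^2) 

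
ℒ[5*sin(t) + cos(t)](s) 5/(s^2 + 1) + s/(s^2 + 1)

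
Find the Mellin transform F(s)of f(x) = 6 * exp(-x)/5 6 * gamma(s)/5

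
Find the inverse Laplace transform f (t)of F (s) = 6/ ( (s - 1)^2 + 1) 6 * exp (t) * sin (t)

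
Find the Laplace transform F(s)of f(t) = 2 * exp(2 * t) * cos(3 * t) 2 * (s - 2)/((s - 2)^2 + 9)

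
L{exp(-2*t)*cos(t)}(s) (s + 2)/((s + 2)^2 + 1)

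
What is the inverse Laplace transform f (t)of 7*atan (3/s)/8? 7*sin (3*t)/ (8*t)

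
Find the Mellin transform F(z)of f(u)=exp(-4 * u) gamma(z)/4^z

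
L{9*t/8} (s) 9/ (8*s^2)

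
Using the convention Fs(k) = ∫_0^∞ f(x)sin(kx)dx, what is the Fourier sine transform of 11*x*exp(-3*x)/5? 66*k/(5*(k^2+9)^2)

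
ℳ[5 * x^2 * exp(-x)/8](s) 5 * gamma(s+2)/8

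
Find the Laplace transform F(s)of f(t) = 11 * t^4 264/s^5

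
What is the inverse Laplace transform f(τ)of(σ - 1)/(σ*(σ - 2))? exp(τ)*cosh(τ)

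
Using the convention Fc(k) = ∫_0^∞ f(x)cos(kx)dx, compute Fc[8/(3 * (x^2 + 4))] 2 * pi * exp(-2 * k)/3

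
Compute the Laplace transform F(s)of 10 10/s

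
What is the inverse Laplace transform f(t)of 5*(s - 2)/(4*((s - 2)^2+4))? 5*exp(2*t)*cos(2*t)/4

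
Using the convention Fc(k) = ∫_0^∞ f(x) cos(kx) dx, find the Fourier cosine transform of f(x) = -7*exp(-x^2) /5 -7*sqrt(pi)*exp(-k^2/4) /10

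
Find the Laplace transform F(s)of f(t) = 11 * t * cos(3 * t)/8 11 * (s^2-9)/(8 * (s^2 + 9)^2)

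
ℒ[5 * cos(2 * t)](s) 5 * s/(s^2+4)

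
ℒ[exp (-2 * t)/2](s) 1/ (2 * (s + 2))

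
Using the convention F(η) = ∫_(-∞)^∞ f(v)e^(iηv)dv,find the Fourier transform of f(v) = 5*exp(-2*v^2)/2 5*sqrt(2)*sqrt(pi)*exp(-η^2/8)/4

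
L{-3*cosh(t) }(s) -3*s/(s^2 - 1) 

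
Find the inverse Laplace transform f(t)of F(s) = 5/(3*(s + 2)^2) 5*t*exp(-2*t)/3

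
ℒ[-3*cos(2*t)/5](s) -3*s/(5*s^2+20)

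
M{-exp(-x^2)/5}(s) -gamma(s/2)/10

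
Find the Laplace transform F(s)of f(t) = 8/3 8/(3 * s)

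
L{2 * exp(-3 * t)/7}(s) 2/(7 * (s+3))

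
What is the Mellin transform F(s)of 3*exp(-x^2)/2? 3*gamma(s/2)/4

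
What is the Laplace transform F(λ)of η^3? 6/λ^4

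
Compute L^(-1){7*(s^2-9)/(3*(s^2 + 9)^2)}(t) 7*t*cos(3*t)/3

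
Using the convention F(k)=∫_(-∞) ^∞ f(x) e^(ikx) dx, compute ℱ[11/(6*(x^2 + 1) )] 11*pi*exp(-Abs(k) ) /6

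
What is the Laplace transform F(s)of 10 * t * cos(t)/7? 10 * (s^2 - 1)/(7 * (s^2 + 1)^2)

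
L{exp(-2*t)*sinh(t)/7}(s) 1/(7*((s + 2)^2 - 1))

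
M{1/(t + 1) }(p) pi * csc(pi * p) 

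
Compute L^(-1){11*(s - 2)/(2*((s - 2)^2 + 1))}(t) 11*exp(2*t)*cos(t)/2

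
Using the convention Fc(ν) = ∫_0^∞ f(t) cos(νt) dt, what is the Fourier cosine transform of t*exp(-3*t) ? (9 - ν^2) /(ν^2+9) ^2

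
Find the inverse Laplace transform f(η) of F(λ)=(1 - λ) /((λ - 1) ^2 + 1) -exp(η)*cos(η) 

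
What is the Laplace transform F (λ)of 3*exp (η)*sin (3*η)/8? 9/ (8*( (λ - 1)^2 + 9))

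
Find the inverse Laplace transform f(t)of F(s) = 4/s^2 4*t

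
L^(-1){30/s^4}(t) 5 * t^3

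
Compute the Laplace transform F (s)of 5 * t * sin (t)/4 5 * s/ (2 * (s^2 + 1)^2)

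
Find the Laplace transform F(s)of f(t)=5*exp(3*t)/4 5/(4*(s - 3))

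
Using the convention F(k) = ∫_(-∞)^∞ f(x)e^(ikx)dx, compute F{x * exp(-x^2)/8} I * sqrt(pi) * k * exp(-k^2/4)/16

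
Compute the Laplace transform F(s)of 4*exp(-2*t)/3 4/(3*(s + 2))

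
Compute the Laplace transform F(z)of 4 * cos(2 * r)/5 4 * z/(5 * (z^2+4))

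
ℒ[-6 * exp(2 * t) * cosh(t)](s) 6 * (2 - s)/((s - 2)^2 - 1)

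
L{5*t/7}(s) 5/(7*s^2)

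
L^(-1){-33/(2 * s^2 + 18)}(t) -11 * sin(3 * t)/2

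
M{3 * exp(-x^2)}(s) 3 * gamma(s/2)/2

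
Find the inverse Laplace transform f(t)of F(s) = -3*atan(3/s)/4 -3*sin(3*t)/(4*t)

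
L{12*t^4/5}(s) 288/(5*s^5)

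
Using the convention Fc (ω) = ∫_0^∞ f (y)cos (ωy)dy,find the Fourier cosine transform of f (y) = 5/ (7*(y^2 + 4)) 5*pi*exp (-2*ω)/28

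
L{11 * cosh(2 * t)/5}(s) 11 * s/(5 * (s^2 - 4))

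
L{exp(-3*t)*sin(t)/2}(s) 1/(2*((s + 3)^2 + 1))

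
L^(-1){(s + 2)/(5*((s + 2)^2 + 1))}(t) exp(-2*t)*cos(t)/5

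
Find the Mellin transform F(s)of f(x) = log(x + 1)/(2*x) -pi*csc(pi*s)/(2*s - 2)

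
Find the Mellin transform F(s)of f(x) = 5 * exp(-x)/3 5 * gamma(s)/3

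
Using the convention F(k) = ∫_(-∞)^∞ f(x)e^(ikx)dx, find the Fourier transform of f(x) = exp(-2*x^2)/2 sqrt(2)*sqrt(pi)*exp(-k^2/8)/4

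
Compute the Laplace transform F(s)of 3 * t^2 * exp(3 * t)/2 3/(s - 3)^3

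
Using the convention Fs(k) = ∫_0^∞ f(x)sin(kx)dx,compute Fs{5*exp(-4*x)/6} 5*k/(6*(k^2 + 16))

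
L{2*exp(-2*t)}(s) 2/(s + 2)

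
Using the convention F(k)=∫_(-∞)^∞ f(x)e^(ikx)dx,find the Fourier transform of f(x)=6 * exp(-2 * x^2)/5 3 * sqrt(2) * sqrt(pi) * exp(-k^2/8)/5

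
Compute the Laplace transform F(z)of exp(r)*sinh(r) 1/(z*(z - 2))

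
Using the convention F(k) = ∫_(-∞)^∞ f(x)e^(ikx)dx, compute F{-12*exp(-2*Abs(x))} -48/(k^2 + 4)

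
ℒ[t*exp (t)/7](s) 1/ (7*(s - 1)^2)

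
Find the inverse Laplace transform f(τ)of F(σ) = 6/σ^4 τ^3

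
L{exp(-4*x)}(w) 1/(w + 4)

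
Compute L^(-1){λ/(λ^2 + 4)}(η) cos(2*η)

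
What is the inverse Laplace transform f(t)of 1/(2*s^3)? t^2/4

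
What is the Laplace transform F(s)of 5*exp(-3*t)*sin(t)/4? 5/(4*((s+3)^2+1))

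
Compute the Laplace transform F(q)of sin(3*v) 3/(q^2 + 9)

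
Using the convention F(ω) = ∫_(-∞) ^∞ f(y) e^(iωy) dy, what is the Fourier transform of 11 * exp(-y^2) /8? 11 * sqrt(pi) * exp(-ω^2/4) /8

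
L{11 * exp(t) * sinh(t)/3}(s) 11/(3 * s * (s - 2))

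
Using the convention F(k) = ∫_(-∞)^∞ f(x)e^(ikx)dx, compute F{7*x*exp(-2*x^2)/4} 7*sqrt(2)*I*sqrt(pi)*k*exp(-k^2/8)/32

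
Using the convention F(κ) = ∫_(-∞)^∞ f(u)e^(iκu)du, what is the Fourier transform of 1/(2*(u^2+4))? pi*exp(-2*Abs(κ))/4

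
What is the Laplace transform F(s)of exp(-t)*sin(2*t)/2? 1/((s + 1)^2 + 4)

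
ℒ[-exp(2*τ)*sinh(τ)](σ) -1/((σ - 2)^2 - 1)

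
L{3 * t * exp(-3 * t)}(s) 3/(s + 3)^2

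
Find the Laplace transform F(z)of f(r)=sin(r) 1/(z^2 + 1)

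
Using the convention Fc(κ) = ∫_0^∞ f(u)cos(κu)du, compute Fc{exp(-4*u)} 4/(κ^2 + 16)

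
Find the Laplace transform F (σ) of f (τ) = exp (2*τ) 1/ (σ - 2) 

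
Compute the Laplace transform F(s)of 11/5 11/(5 * s)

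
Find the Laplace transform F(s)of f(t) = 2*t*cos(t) 2*(s^2 - 1)/(s^2 + 1)^2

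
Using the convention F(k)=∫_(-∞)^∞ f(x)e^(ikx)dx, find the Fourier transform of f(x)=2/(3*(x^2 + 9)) 2*pi*exp(-3*Abs(k))/9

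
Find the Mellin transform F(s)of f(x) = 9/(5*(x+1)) 9*pi*csc(pi*s)/5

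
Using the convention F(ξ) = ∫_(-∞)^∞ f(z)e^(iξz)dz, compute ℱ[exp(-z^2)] sqrt(pi) * exp(-ξ^2/4)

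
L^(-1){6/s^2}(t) 6*t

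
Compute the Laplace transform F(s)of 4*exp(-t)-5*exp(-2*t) 4/(s + 1)-5/(s + 2)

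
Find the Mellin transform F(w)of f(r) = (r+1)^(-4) gamma(w)*gamma(4 - w)/6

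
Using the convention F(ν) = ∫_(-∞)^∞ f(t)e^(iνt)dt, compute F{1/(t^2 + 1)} pi * exp(-Abs(ν))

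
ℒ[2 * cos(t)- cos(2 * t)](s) 2 * s/(s^2 + 1)- s/(s^2 + 4)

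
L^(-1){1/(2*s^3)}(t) t^2/4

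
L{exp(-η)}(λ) 1/(λ + 1)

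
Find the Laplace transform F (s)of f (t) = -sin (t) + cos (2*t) s/ (s^2 + 4) - 1/ (s^2 + 1)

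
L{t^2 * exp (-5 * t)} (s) 2/ (s+5)^3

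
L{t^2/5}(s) 2/(5 * s^3)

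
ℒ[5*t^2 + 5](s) 5/s + 10/s^3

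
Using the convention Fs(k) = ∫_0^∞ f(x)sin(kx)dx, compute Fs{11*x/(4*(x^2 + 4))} 11*pi*exp(-2*k)/8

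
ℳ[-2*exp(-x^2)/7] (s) -gamma(s/2)/7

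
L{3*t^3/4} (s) 9/ (2*s^4)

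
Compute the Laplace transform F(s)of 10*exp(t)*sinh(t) 10/(s*(s - 2))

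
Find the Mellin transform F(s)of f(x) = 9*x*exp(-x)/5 9*gamma(s + 1)/5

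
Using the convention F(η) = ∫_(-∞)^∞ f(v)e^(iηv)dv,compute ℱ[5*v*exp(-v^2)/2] 5*I*sqrt(pi)*η*exp(-η^2/4)/4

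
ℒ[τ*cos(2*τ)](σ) (σ^2 - 4)/(σ^2 + 4)^2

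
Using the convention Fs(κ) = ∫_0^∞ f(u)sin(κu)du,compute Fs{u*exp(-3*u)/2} 3*κ/(κ^2 + 9)^2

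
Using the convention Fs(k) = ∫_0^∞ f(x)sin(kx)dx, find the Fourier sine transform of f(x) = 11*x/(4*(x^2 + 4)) 11*pi*exp(-2*k)/8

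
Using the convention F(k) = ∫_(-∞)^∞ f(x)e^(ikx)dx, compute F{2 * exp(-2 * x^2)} sqrt(2) * sqrt(pi) * exp(-k^2/8)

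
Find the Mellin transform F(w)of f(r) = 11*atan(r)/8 -11*pi*sec(pi*w/2)/(16*w)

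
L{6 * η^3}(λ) 36/λ^4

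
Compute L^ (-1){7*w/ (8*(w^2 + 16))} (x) 7*cos (4*x)/8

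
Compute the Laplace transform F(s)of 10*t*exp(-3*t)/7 10/(7*(s+3)^2)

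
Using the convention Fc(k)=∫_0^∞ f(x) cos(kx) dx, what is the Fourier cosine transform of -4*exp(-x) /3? -4/(3*k^2 + 3) 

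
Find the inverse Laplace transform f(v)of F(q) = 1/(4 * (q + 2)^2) v * exp(-2 * v)/4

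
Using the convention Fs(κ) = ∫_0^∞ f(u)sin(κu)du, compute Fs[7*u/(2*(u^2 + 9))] 7*pi*exp(-3*κ)/4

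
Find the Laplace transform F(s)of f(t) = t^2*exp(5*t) 2/(s - 5)^3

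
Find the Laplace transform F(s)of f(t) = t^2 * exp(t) 2/(s - 1)^3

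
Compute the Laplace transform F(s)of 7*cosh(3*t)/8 7*s/(8*(s^2 - 9))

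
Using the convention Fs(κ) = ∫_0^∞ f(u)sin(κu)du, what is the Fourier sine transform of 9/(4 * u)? 9 * pi/8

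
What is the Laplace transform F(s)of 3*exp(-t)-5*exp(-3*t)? 3/(s + 1)-5/(s + 3)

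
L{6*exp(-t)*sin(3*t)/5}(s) 18/(5*((s + 1)^2 + 9))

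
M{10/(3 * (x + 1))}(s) 10 * pi * csc(pi * s)/3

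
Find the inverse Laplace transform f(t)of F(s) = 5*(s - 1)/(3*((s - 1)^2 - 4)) 5*exp(t)*cosh(2*t)/3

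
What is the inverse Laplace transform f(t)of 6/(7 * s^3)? 3 * t^2/7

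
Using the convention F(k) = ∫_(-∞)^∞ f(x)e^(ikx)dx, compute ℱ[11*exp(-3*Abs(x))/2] 33/(k^2 + 9)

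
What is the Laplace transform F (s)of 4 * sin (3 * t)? 12/ (s^2 + 9)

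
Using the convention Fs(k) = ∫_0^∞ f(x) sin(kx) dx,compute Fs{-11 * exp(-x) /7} -11 * k/(7 * k^2 + 7) 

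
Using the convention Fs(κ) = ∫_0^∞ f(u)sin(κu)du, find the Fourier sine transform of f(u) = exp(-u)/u atan(κ)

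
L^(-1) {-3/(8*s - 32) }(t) -3*exp(4*t) /8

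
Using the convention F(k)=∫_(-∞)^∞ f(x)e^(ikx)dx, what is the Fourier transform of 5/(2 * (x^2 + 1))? 5 * pi * exp(-Abs(k))/2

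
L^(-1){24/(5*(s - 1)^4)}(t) 4*t^3*exp(t)/5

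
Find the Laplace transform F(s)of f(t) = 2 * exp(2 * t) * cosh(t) 2 * (s - 2)/((s - 2)^2-1)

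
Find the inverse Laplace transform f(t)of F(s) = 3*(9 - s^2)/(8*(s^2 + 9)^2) -3*t*cos(3*t)/8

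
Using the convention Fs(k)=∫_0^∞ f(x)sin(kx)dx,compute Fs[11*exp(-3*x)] 11*k/(k^2 + 9)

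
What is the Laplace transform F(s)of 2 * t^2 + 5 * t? 5/s^2 + 4/s^3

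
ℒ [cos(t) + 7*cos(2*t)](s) 7*s/(s^2 + 4) + s/(s^2 + 1)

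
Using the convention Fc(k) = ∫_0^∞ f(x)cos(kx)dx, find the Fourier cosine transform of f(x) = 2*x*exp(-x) 2*(1 - k^2)/(k^2 + 1)^2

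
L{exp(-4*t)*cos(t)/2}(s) (s + 4)/(2*((s + 4)^2 + 1))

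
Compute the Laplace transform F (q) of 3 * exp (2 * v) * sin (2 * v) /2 3/ ( (q - 2) ^2 + 4) 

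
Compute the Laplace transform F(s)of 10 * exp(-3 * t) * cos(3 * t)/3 10 * (s + 3)/(3 * ((s + 3)^2 + 9))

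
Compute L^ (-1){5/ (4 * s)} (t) 5/4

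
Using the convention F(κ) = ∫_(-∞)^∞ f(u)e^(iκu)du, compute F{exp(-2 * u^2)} sqrt(2) * sqrt(pi) * exp(-κ^2/8)/2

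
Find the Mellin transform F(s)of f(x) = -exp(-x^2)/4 -gamma(s/2)/8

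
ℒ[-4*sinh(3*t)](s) -12/(s^2 - 9)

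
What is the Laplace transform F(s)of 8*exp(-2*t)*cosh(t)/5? 8*(s + 2)/(5*((s + 2)^2 - 1))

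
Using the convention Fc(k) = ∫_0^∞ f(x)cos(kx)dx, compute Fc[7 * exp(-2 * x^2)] 7 * sqrt(2) * sqrt(pi) * exp(-k^2/8)/4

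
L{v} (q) q^ (-2)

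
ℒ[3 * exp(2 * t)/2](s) 3/(2 * (s - 2))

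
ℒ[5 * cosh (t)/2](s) 5 * s/ (2 * (s^2 - 1))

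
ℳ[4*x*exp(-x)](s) 4*gamma(s+1)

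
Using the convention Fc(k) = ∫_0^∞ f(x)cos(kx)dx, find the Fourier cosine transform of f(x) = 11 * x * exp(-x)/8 11 * (1 - k^2)/(8 * (k^2+1)^2)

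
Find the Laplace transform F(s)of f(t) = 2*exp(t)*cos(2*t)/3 2*(s - 1)/(3*((s - 1)^2 + 4))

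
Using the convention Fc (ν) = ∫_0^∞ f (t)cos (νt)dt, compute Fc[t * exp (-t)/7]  (1 - ν^2)/ (7 * (ν^2+1)^2)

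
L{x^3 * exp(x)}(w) 6/(w - 1)^4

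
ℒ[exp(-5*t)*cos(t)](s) (s + 5)/((s + 5)^2 + 1)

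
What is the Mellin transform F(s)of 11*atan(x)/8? -11*pi*sec(pi*s/2)/(16*s)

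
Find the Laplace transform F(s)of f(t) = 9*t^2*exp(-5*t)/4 9/(2*(s + 5)^3)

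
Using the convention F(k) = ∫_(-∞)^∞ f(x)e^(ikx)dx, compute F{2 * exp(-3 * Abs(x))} 12/(k^2 + 9)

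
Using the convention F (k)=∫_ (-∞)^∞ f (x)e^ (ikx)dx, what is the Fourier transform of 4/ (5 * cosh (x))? 4 * pi/ (5 * cosh (pi * k/2))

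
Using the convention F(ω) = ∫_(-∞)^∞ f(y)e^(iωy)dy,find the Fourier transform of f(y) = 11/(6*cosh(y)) 11*pi/(6*cosh(pi*ω/2))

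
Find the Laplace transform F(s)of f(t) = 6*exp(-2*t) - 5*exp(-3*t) 6/(s + 2) - 5/(s + 3)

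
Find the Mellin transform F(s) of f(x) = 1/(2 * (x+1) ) pi * csc(pi * s) /2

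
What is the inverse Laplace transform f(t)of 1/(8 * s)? 1/8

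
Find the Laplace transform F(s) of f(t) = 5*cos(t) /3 5*s/(3*(s^2 + 1) ) 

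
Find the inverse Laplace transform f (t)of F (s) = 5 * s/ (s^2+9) 5 * cos (3 * t)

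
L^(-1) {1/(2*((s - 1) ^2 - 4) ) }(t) exp(t)*sinh(2*t) /4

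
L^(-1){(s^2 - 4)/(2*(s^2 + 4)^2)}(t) t*cos(2*t)/2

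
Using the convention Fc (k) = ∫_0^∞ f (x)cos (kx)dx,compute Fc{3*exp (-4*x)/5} 12/ (5*(k^2 + 16))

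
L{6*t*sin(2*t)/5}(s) 24*s/(5*(s^2+4)^2)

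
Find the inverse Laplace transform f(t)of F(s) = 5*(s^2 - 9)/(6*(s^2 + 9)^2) 5*t*cos(3*t)/6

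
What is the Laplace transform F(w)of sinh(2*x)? 2/(w^2 - 4)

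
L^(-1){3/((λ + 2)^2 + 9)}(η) exp(-2*η)*sin(3*η)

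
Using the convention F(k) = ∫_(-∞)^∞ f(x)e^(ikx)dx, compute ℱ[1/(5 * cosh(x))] pi/(5 * cosh(pi * k/2))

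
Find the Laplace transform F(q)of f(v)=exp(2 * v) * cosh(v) (q - 2)/((q - 2)^2 - 1)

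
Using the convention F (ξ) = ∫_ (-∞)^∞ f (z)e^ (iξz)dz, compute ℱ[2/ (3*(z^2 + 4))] pi*exp (-2*Abs (ξ))/3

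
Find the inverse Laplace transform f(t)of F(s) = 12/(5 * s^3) 6 * t^2/5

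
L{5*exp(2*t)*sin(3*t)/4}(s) 15/(4*((s - 2)^2 + 9))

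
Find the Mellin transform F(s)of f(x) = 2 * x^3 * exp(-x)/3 2 * gamma(s+3)/3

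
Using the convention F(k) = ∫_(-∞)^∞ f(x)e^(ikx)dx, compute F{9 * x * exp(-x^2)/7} 9 * I * sqrt(pi) * k * exp(-k^2/4)/14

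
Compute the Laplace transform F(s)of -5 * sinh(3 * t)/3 -5/(s^2 - 9)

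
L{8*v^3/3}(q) 16/q^4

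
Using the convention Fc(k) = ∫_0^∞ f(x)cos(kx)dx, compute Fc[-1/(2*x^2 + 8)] -pi*exp(-2*k)/8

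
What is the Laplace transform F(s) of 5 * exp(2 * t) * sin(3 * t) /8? 15/(8 * ((s - 2) ^2 + 9) ) 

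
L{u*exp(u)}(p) (p - 1)^(-2)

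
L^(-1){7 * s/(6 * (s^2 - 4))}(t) 7 * cosh(2 * t)/6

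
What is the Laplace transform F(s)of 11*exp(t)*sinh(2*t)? 22/((s - 1)^2 - 4)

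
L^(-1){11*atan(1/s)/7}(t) 11*sin(t)/(7*t)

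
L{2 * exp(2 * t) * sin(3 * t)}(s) 6/((s - 2)^2+9)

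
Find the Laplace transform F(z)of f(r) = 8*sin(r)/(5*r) 8*atan(1/z)/5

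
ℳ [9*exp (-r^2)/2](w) 9*gamma (w/2)/4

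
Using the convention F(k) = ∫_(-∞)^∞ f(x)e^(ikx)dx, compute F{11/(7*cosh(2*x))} 11*pi/(14*cosh(pi*k/4))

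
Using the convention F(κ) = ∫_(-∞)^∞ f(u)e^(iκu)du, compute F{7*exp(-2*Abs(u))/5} 28/(5*(κ^2 + 4))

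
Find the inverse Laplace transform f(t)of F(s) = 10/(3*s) 10/3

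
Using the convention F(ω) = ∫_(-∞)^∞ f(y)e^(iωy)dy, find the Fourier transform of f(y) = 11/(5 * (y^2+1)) 11 * pi * exp(-Abs(ω))/5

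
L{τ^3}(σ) 6/σ^4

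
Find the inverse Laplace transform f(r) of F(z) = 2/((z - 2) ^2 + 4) exp(2 * r) * sin(2 * r) 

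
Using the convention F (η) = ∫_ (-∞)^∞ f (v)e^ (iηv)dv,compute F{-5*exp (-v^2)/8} -5*sqrt (pi)*exp (-η^2/4)/8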